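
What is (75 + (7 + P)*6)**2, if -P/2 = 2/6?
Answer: 12769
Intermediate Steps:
P = -2/3 (P = -4/6 = -2*1/3 = -2/3 ≈ -0.66667)
(75 + (7 + P)*6)**2 = (75 + (7 - 2/3)*6)**2 = (75 + (19/3)*6)**2 = (75 + 38)**2 = 113**2 = 12769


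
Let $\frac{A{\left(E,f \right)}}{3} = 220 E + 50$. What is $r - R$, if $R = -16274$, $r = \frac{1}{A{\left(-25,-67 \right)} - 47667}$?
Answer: $\frac{1041812657}{64017} \approx 16274.0$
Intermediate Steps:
$A{\left(E,f \right)} = 150 + 660 E$ ($A{\left(E,f \right)} = 3 \left(220 E + 50\right) = 3 \left(50 + 220 E\right) = 150 + 660 E$)
$r = - \frac{1}{64017}$ ($r = \frac{1}{\left(150 + 660 \left(-25\right)\right) - 47667} = \frac{1}{\left(150 - 16500\right) - 47667} = \frac{1}{-16350 - 47667} = \frac{1}{-64017} = - \frac{1}{64017} \approx -1.5621 \cdot 10^{-5}$)
$r - R = - \frac{1}{64017} - -16274 = - \frac{1}{64017} + 16274 = \frac{1041812657}{64017}$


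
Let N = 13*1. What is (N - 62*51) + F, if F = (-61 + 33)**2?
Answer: -2365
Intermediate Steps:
N = 13
F = 784 (F = (-28)**2 = 784)
(N - 62*51) + F = (13 - 62*51) + 784 = (13 - 3162) + 784 = -3149 + 784 = -2365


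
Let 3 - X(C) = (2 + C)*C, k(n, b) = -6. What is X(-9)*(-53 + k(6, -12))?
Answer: 3540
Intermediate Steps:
X(C) = 3 - C*(2 + C) (X(C) = 3 - (2 + C)*C = 3 - C*(2 + C))
X(-9)*(-53 + k(6, -12)) = (3 - 1*(-9)² - 2*(-9))*(-53 - 6) = (3 - 1*81 + 18)*(-59) = (3 - 81 + 18)*(-59) = -60*(-59) = 3540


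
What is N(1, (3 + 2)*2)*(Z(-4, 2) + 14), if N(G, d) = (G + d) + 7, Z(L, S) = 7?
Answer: 378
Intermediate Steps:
N(G, d) = 7 + G + d
N(1, (3 + 2)*2)*(Z(-4, 2) + 14) = (7 + 1 + (3 + 2)*2)*(7 + 14) = (7 + 1 + 5*2)*21 = (7 + 1 + 10)*21 = 18*21 = 378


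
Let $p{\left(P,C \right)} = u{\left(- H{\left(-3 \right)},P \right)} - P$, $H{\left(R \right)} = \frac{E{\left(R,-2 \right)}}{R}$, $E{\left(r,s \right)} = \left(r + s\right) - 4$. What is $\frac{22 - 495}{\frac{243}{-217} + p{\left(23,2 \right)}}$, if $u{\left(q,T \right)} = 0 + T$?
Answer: $\frac{102641}{243} \approx 422.39$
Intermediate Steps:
$E{\left(r,s \right)} = -4 + r + s$
$H{\left(R \right)} = \frac{-6 + R}{R}$ ($H{\left(R \right)} = \frac{-4 + R - 2}{R} = \frac{-6 + R}{R}$)
$u{\left(q,T \right)} = T$
$p{\left(P,C \right)} = 0$ ($p{\left(P,C \right)} = P - P = 0$)
$\frac{22 - 495}{\frac{243}{-217} + p{\left(23,2 \right)}} = \frac{22 - 495}{\frac{243}{-217} + 0} = - \frac{473}{243 \left(- \frac{1}{217}\right) + 0} = - \frac{473}{- \frac{243}{217} + 0} = - \frac{473}{- \frac{243}{217}} = \left(-473\right) \left(- \frac{217}{243}\right) = \frac{102641}{243}$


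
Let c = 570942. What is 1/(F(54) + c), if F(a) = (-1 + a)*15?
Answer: 1/571737 ≈ 1.7491e-6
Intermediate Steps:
F(a) = -15 + 15*a
1/(F(54) + c) = 1/((-15 + 15*54) + 570942) = 1/((-15 + 810) + 570942) = 1/(795 + 570942) = 1/571737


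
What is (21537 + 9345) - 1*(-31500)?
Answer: 62382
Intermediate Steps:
(21537 + 9345) - 1*(-31500) = 30882 + 31500 = 62382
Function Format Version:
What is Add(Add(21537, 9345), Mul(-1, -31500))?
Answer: 62382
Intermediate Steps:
Add(Add(21537, 9345), Mul(-1, -31500)) = Add(30882, 31500) = 62382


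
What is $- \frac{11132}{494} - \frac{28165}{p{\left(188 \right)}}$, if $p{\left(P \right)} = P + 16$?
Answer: $- \frac{8092219}{50388} \approx -160.6$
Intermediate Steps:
$p{\left(P \right)} = 16 + P$
$- \frac{11132}{494} - \frac{28165}{p{\left(188 \right)}} = - \frac{11132}{494} - \frac{28165}{16 + 188} = \left(-11132\right) \frac{1}{494} - \frac{28165}{204} = - \frac{5566}{247} - \frac{28165}{204} = - \frac{8092219}{50388}$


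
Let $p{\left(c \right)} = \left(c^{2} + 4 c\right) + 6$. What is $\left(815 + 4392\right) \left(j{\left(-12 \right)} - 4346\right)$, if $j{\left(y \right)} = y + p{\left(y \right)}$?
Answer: $-22160992$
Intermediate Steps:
$p{\left(c \right)} = 6 + c^{2} + 4 c$
$j{\left(y \right)} = 6 + y^{2} + 5 y$ ($j{\left(y \right)} = y + \left(6 + y^{2} + 4 y\right) = 6 + y^{2} + 5 y$)
$\left(815 + 4392\right) \left(j{\left(-12 \right)} - 4346\right) = \left(815 + 4392\right) \left(\left(6 + \left(-12\right)^{2} + 5 \left(-12\right)\right) - 4346\right) = 5207 \left(\left(6 + 144 - 60\right) - 4346\right) = 5207 \left(90 - 4346\right) = 5207 \left(-4256\right) = -22160992$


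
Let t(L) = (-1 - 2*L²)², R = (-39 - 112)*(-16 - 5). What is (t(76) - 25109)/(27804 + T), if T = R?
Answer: 5337868/1239 ≈ 4308.2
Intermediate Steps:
R = 3171 (R = -151*(-21) = 3171)
T = 3171
(t(76) - 25109)/(27804 + T) = ((1 + 2*76²)² - 25109)/(27804 + 3171) = ((1 + 2*5776)² - 25109)/30975 = ((1 + 11552)² - 25109)*(1/30975) = (11553² - 25109)*(1/30975) = (133471809 - 25109)*(1/30975) = 133446700*(1/30975) = 5337868/1239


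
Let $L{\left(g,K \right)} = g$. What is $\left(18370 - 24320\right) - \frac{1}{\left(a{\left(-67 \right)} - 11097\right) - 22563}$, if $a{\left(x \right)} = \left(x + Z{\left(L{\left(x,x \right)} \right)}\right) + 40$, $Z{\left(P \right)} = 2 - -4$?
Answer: $- \frac{200401949}{33681} \approx -5950.0$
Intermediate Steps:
$Z{\left(P \right)} = 6$ ($Z{\left(P \right)} = 2 + 4 = 6$)
$a{\left(x \right)} = 46 + x$ ($a{\left(x \right)} = \left(x + 6\right) + 40 = \left(6 + x\right) + 40 = 46 + x$)
$\left(18370 - 24320\right) - \frac{1}{\left(a{\left(-67 \right)} - 11097\right) - 22563} = \left(18370 - 24320\right) - \frac{1}{\left(\left(46 - 67\right) - 11097\right) - 22563} = -5950 - \frac{1}{\left(-21 - 11097\right) - 22563} = -5950 - \frac{1}{-11118 - 22563} = -5950 - \frac{1}{-33681} = -5950 - - \frac{1}{33681} = -5950 + \frac{1}{33681} = - \frac{200401949}{33681}$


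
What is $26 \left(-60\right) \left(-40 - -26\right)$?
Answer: $21840$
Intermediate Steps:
$26 \left(-60\right) \left(-40 - -26\right) = - 1560 \left(-40 + 26\right) = \left(-1560\right) \left(-14\right) = 21840$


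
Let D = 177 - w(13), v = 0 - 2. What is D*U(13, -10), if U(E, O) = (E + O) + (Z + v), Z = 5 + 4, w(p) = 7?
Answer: 1700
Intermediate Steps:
v = -2
Z = 9
U(E, O) = 7 + E + O (U(E, O) = (E + O) + (9 - 2) = (E + O) + 7 = 7 + E + O)
D = 170 (D = 177 - 1*7 = 177 - 7 = 170)
D*U(13, -10) = 170*(7 + 13 - 10) = 170*10 = 1700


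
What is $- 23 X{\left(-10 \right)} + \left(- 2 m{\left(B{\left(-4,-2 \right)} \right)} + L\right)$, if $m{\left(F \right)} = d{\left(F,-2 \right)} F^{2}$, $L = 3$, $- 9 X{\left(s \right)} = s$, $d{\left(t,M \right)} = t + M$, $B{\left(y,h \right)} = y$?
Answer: $\frac{1525}{9} \approx 169.44$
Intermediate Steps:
$d{\left(t,M \right)} = M + t$
$X{\left(s \right)} = - \frac{s}{9}$
$m{\left(F \right)} = F^{2} \left(-2 + F\right)$ ($m{\left(F \right)} = \left(-2 + F\right) F^{2} = F^{2} \left(-2 + F\right)$)
$- 23 X{\left(-10 \right)} + \left(- 2 m{\left(B{\left(-4,-2 \right)} \right)} + L\right) = - 23 \left(\left(- \frac{1}{9}\right) \left(-10\right)\right) - \left(-3 + 2 \left(-4\right)^{2} \left(-2 - 4\right)\right) = \left(-23\right) \frac{10}{9} - \left(-3 + 2 \cdot 16 \left(-6\right)\right) = - \frac{230}{9} + \left(\left(-2\right) \left(-96\right) + 3\right) = - \frac{230}{9} + \left(192 + 3\right) = - \frac{230}{9} + 195 = \frac{1525}{9}$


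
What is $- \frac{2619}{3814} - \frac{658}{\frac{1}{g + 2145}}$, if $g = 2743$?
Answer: $- \frac{12266986075}{3814} \approx -3.2163 \cdot 10^{6}$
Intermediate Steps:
$- \frac{2619}{3814} - \frac{658}{\frac{1}{g + 2145}} = - \frac{2619}{3814} - \frac{658}{\frac{1}{2743 + 2145}} = \left(-2619\right) \frac{1}{3814} - \frac{658}{\frac{1}{4888}} = - \frac{2619}{3814} - 658 \frac{1}{\frac{1}{4888}} = - \frac{2619}{3814} - 3216304 = - \frac{12266986075}{3814}$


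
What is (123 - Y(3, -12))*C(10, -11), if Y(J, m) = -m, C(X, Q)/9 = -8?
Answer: -7992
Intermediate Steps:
C(X, Q) = -72 (C(X, Q) = 9*(-8) = -72)
(123 - Y(3, -12))*C(10, -11) = (123 - (-1)*(-12))*(-72) = (123 - 1*12)*(-72) = (123 - 12)*(-72) = 111*(-72) = -7992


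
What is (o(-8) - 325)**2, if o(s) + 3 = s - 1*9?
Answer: 119025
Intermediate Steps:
o(s) = -12 + s (o(s) = -3 + (s - 1*9) = -3 + (s - 9) = -3 + (-9 + s) = -12 + s)
(o(-8) - 325)**2 = ((-12 - 8) - 325)**2 = (-20 - 325)**2 = (-345)**2 = 119025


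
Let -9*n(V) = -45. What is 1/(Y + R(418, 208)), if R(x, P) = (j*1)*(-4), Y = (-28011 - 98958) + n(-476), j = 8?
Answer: -1/126996 ≈ -7.8743e-6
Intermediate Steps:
n(V) = 5 (n(V) = -⅑*(-45) = 5)
Y = -126964 (Y = (-28011 - 98958) + 5 = -126969 + 5 = -126964)
R(x, P) = -32 (R(x, P) = (8*1)*(-4) = 8*(-4) = -32)
1/(Y + R(418, 208)) = 1/(-126964 - 32) = 1/(-126996) = -1/126996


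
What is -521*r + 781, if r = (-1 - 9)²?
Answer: -51319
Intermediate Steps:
r = 100 (r = (-10)² = 100)
-521*r + 781 = -521*100 + 781 = -52100 + 781 = -51319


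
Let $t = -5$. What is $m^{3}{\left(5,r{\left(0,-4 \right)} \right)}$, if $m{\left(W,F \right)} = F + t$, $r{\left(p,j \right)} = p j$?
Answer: $-125$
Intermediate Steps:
$r{\left(p,j \right)} = j p$
$m{\left(W,F \right)} = -5 + F$ ($m{\left(W,F \right)} = F - 5 = -5 + F$)
$m^{3}{\left(5,r{\left(0,-4 \right)} \right)} = \left(-5 - 0\right)^{3} = \left(-5 + 0\right)^{3} = \left(-5\right)^{3} = -125$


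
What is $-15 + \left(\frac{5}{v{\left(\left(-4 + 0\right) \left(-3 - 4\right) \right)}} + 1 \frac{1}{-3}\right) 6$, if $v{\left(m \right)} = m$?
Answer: $- \frac{223}{14} \approx -15.929$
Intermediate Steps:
$-15 + \left(\frac{5}{v{\left(\left(-4 + 0\right) \left(-3 - 4\right) \right)}} + 1 \frac{1}{-3}\right) 6 = -15 + \left(\frac{5}{\left(-4 + 0\right) \left(-3 - 4\right)} + 1 \frac{1}{-3}\right) 6 = -15 + \left(\frac{5}{\left(-4\right) \left(-7\right)} + 1 \left(- \frac{1}{3}\right)\right) 6 = -15 + \left(\frac{5}{28} - \frac{1}{3}\right) 6 = -15 - \frac{13}{14} = - \frac{223}{14}$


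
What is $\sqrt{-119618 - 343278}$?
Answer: $4 i \sqrt{28931} \approx 680.36 i$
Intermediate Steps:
$\sqrt{-119618 - 343278} = \sqrt{-462896} = 4 i \sqrt{28931}$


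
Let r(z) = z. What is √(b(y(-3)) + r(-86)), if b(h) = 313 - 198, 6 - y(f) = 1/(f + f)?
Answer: √29 ≈ 5.3852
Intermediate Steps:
y(f) = 6 - 1/(2*f) (y(f) = 6 - 1/(f + f) = 6 - 1/(2*f))
b(h) = 115
√(b(y(-3)) + r(-86)) = √(115 - 86) = √29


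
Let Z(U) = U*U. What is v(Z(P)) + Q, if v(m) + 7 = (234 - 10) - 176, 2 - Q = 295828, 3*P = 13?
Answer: -295785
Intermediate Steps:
P = 13/3 (P = (1/3)*13 = 13/3 ≈ 4.3333)
Q = -295826 (Q = 2 - 1*295828 = 2 - 295828 = -295826)
Z(U) = U**2
v(m) = 41 (v(m) = -7 + ((234 - 10) - 176) = -7 + (224 - 176) = -7 + 48 = 41)
v(Z(P)) + Q = 41 - 295826 = -295785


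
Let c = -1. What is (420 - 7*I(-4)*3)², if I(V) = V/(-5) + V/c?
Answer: 2547216/25 ≈ 1.0189e+5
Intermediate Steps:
I(V) = -6*V/5 (I(V) = V/(-5) + V/(-1) = V*(-⅕) + V*(-1) = -V/5 - V = -6*V/5)
(420 - 7*I(-4)*3)² = (420 - (-42)*(-4)/5*3)² = (420 - 7*24/5*3)² = (420 - 168/5*3)² = (420 - 504/5)² = (1596/5)² = 2547216/25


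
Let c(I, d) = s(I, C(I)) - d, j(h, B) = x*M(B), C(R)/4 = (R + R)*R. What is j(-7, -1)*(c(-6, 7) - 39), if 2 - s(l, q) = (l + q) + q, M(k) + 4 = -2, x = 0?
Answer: 0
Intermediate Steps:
M(k) = -6 (M(k) = -4 - 2 = -6)
C(R) = 8*R**2 (C(R) = 4*((R + R)*R) = 4*((2*R)*R) = 4*(2*R**2) = 8*R**2)
j(h, B) = 0 (j(h, B) = 0*(-6) = 0)
s(l, q) = 2 - l - 2*q (s(l, q) = 2 - ((l + q) + q) = 2 - (l + 2*q) = 2 + (-l - 2*q) = 2 - l - 2*q)
c(I, d) = 2 - I - d - 16*I**2 (c(I, d) = (2 - I - 16*I**2) - d = 2 - I - d - 16*I**2)
j(-7, -1)*(c(-6, 7) - 39) = 0*((2 - 1*(-6) - 1*7 - 16*(-6)**2) - 39) = 0*((2 + 6 - 7 - 16*36) - 39) = 0*((2 + 6 - 7 - 576) - 39) = 0*(-575 - 39) = 0*(-614) = 0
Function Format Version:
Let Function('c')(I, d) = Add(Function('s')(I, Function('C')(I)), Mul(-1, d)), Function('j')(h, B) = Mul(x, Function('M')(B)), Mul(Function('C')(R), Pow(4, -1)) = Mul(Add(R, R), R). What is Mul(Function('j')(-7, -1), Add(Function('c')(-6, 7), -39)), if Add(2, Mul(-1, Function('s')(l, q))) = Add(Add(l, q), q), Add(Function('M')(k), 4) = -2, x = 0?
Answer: 0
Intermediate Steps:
Function('M')(k) = -6 (Function('M')(k) = Add(-4, -2) = -6)
Function('C')(R) = Mul(8, Pow(R, 2)) (Function('C')(R) = Mul(4, Mul(Add(R, R), R)) = Mul(4, Mul(Mul(2, R), R)) = Mul(4, Mul(2, Pow(R, 2))) = Mul(8, Pow(R, 2)))
Function('j')(h, B) = 0 (Function('j')(h, B) = Mul(0, -6) = 0)
Function('s')(l, q) = Add(2, Mul(-1, l), Mul(-2, q)) (Function('s')(l, q) = Add(2, Mul(-1, Add(Add(l, q), q))) = Add(2, Mul(-1, Add(l, Mul(2, q)))) = Add(2, Add(Mul(-1, l), Mul(-2, q))) = Add(2, Mul(-1, l), Mul(-2, q)))
Function('c')(I, d) = Add(2, Mul(-1, I), Mul(-1, d), Mul(-16, Pow(I, 2))) (Function('c')(I, d) = Add(Add(2, Mul(-1, I), Mul(-2, Mul(8, Pow(I, 2)))), Mul(-1, d)) = Add(Add(2, Mul(-1, I), Mul(-16, Pow(I, 2))), Mul(-1, d)) = Add(2, Mul(-1, I), Mul(-1, d), Mul(-16, Pow(I, 2))))
Mul(Function('j')(-7, -1), Add(Function('c')(-6, 7), -39)) = Mul(0, Add(Add(2, Mul(-1, -6), Mul(-1, 7), Mul(-16, Pow(-6, 2))), -39)) = Mul(0, Add(Add(2, 6, -7, Mul(-16, 36)), -39)) = Mul(0, Add(Add(2, 6, -7, -576), -39)) = Mul(0, Add(-575, -39)) = Mul(0, -614) = 0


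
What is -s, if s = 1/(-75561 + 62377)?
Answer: 1/13184 ≈ 7.5849e-5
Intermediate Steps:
s = -1/13184 (s = 1/(-13184) = -1/13184 ≈ -7.5849e-5)
-s = -1*(-1/13184) = 1/13184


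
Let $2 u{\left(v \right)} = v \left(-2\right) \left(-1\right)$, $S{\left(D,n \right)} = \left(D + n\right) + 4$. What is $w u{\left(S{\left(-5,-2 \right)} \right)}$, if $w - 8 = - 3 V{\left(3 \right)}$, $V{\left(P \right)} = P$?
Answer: $3$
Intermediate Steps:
$S{\left(D,n \right)} = 4 + D + n$
$w = -1$ ($w = 8 - 9 = -1$)
$u{\left(v \right)} = v$ ($u{\left(v \right)} = \frac{v \left(-2\right) \left(-1\right)}{2} = \frac{- 2 v \left(-1\right)}{2} = \frac{2 v}{2} = v$)
$w u{\left(S{\left(-5,-2 \right)} \right)} = - (4 - 5 - 2) = \left(-1\right) \left(-3\right) = 3$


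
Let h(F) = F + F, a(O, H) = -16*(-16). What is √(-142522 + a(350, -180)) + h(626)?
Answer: 1252 + I*√142266 ≈ 1252.0 + 377.18*I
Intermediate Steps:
a(O, H) = 256
h(F) = 2*F
√(-142522 + a(350, -180)) + h(626) = √(-142522 + 256) + 2*626 = √(-142266) + 1252 = I*√142266 + 1252 = 1252 + I*√142266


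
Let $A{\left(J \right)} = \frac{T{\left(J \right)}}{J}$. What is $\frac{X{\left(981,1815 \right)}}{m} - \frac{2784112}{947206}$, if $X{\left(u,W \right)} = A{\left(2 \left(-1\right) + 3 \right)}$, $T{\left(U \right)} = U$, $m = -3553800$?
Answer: $- \frac{4947089086403}{1683090341400} \approx -2.9393$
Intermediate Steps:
$A{\left(J \right)} = 1$ ($A{\left(J \right)} = \frac{J}{J} = 1$)
$X{\left(u,W \right)} = 1$
$\frac{X{\left(981,1815 \right)}}{m} - \frac{2784112}{947206} = 1 \frac{1}{-3553800} - \frac{2784112}{947206} = 1 \left(- \frac{1}{3553800}\right) - \frac{1392056}{473603} = - \frac{1}{3553800} - \frac{1392056}{473603} = - \frac{4947089086403}{1683090341400}$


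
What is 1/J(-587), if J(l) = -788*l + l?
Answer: 1/461969 ≈ 2.1646e-6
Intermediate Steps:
J(l) = -787*l
1/J(-587) = 1/(-787*(-587)) = 1/461969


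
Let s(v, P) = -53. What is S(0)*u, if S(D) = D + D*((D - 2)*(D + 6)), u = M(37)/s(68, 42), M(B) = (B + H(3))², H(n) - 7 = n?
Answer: 0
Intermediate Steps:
H(n) = 7 + n
M(B) = (10 + B)² (M(B) = (B + (7 + 3))² = (B + 10)² = (10 + B)²)
u = -2209/53 (u = (10 + 37)²/(-53) = 47²*(-1/53) = 2209*(-1/53) = -2209/53 ≈ -41.679)
S(D) = D + D*(-2 + D)*(6 + D) (S(D) = D + D*((-2 + D)*(6 + D)) = D + D*(-2 + D)*(6 + D))
S(0)*u = (0*(-11 + 0² + 4*0))*(-2209/53) = (0*(-11 + 0 + 0))*(-2209/53) = (0*(-11))*(-2209/53) = 0*(-2209/53) = 0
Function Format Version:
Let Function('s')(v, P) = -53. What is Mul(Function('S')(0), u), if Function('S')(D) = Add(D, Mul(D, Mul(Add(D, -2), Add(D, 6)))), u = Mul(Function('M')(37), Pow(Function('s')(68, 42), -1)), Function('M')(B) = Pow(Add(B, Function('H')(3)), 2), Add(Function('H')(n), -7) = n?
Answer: 0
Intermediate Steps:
Function('H')(n) = Add(7, n)
Function('M')(B) = Pow(Add(10, B), 2) (Function('M')(B) = Pow(Add(B, Add(7, 3)), 2) = Pow(Add(B, 10), 2) = Pow(Add(10, B), 2))
u = Rational(-2209, 53) (u = Mul(Pow(Add(10, 37), 2), Pow(-53, -1)) = Mul(Pow(47, 2), Rational(-1, 53)) = Mul(2209, Rational(-1, 53)) = Rational(-2209, 53) ≈ -41.679)
Function('S')(D) = Add(D, Mul(D, Add(-2, D), Add(6, D))) (Function('S')(D) = Add(D, Mul(D, Mul(Add(-2, D), Add(6, D)))) = Add(D, Mul(D, Add(-2, D), Add(6, D))))
Mul(Function('S')(0), u) = Mul(Mul(0, Add(-11, Pow(0, 2), Mul(4, 0))), Rational(-2209, 53)) = Mul(Mul(0, Add(-11, 0, 0)), Rational(-2209, 53)) = Mul(Mul(0, -11), Rational(-2209, 53)) = Mul(0, Rational(-2209, 53)) = 0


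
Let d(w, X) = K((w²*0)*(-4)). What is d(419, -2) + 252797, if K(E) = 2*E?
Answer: 252797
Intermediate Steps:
d(w, X) = 0 (d(w, X) = 2*((w²*0)*(-4)) = 2*(0*(-4)) = 2*0 = 0)
d(419, -2) + 252797 = 0 + 252797 = 252797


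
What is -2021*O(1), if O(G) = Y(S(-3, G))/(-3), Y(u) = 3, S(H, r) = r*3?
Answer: 2021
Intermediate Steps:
S(H, r) = 3*r
O(G) = -1 (O(G) = 3/(-3) = 3*(-⅓) = -1)
-2021*O(1) = -2021*(-1) = -1*(-2021) = 2021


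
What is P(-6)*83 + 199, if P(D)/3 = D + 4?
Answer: -299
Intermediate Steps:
P(D) = 12 + 3*D (P(D) = 3*(D + 4) = 3*(4 + D) = 12 + 3*D)
P(-6)*83 + 199 = (12 + 3*(-6))*83 + 199 = (12 - 18)*83 + 199 = -6*83 + 199 = -498 + 199 = -299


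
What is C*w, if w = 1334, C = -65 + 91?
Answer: 34684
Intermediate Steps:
C = 26
C*w = 26*1334 = 34684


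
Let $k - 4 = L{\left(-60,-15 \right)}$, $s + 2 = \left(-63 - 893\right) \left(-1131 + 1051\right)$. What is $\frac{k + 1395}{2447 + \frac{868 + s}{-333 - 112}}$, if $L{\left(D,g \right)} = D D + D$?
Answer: $\frac{2197855}{1011569} \approx 2.1727$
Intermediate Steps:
$L{\left(D,g \right)} = D + D^{2}$ ($L{\left(D,g \right)} = D^{2} + D = D + D^{2}$)
$s = 76478$ ($s = -2 + \left(-63 - 893\right) \left(-1131 + 1051\right) = -2 - -76480 = -2 + 76480 = 76478$)
$k = 3544$ ($k = 4 - 60 \left(1 - 60\right) = 4 - -3540 = 4 + 3540 = 3544$)
$\frac{k + 1395}{2447 + \frac{868 + s}{-333 - 112}} = \frac{3544 + 1395}{2447 + \frac{868 + 76478}{-333 - 112}} = \frac{4939}{2447 + \frac{77346}{-445}} = \frac{4939}{2447 + 77346 \left(- \frac{1}{445}\right)} = \frac{4939}{2447 - \frac{77346}{445}} = \frac{4939}{\frac{1011569}{445}} = 4939 \cdot \frac{445}{1011569} = \frac{2197855}{1011569}$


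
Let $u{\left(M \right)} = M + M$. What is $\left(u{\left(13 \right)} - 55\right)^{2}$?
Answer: $841$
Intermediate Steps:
$u{\left(M \right)} = 2 M$
$\left(u{\left(13 \right)} - 55\right)^{2} = \left(2 \cdot 13 - 55\right)^{2} = \left(26 - 55\right)^{2} = \left(-29\right)^{2} = 841$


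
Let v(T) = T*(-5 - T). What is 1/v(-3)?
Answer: 1/6 ≈ 0.16667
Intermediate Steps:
1/v(-3) = 1/(-1*(-3)*(5 - 3)) = 1/(-1*(-3)*2) = 1/6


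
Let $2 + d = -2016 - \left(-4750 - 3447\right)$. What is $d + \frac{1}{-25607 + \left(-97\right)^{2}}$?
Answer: $\frac{100087441}{16198} \approx 6179.0$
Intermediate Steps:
$d = 6179$ ($d = -2 - \left(-2734 - 3447\right) = -2 - -6181 = -2 + \left(-2016 + 8197\right) = -2 + 6181 = 6179$)
$d + \frac{1}{-25607 + \left(-97\right)^{2}} = 6179 + \frac{1}{-25607 + \left(-97\right)^{2}} = 6179 + \frac{1}{-25607 + 9409} = 6179 + \frac{1}{-16198} = 6179 - \frac{1}{16198} = \frac{100087441}{16198}$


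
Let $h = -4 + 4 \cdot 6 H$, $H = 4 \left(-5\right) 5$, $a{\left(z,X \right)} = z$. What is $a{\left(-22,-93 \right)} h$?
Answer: $52888$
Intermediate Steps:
$H = -100$ ($H = \left(-20\right) 5 = -100$)
$h = -2404$ ($h = -4 + 4 \cdot 6 \left(-100\right) = -4 + 4 \left(-600\right) = -4 - 2400 = -2404$)
$a{\left(-22,-93 \right)} h = \left(-22\right) \left(-2404\right) = 52888$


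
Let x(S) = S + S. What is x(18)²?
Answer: 1296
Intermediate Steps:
x(S) = 2*S
x(18)² = (2*18)² = 36² = 1296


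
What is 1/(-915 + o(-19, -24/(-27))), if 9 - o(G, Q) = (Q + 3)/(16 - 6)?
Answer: -18/16315 ≈ -0.0011033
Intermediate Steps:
o(G, Q) = 87/10 - Q/10 (o(G, Q) = 9 - (Q + 3)/(16 - 6) = 9 - (3 + Q)/10 = 9 - (3/10 + Q/10) = 9 + (-3/10 - Q/10) = 87/10 - Q/10)
1/(-915 + o(-19, -24/(-27))) = 1/(-915 + (87/10 - (-12)/(5*(-27)))) = 1/(-915 + (87/10 - (-12)*(-1)/(5*27))) = 1/(-915 + (87/10 - 1/10*8/9)) = 1/(-915 + (87/10 - 4/45)) = 1/(-915 + 155/18) = 1/(-16315/18) = -18/16315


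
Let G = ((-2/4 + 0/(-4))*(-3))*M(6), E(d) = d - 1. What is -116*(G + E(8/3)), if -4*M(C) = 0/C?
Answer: -580/3 ≈ -193.33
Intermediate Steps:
M(C) = 0 (M(C) = -0/C = -¼*0 = 0)
E(d) = -1 + d
G = 0 (G = ((-2/4 + 0/(-4))*(-3))*0 = ((-2*¼ + 0*(-¼))*(-3))*0 = ((-½ + 0)*(-3))*0 = -½*(-3)*0 = (3/2)*0 = 0)
-116*(G + E(8/3)) = -116*(0 + (-1 + 8/3)) = -116*(0 + 5/3) = -116*5/3 = -580/3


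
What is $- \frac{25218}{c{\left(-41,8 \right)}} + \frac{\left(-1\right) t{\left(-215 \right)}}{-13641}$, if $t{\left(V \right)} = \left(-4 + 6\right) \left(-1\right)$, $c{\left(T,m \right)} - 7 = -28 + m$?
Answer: $\frac{343998712}{177333} \approx 1939.8$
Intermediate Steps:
$c{\left(T,m \right)} = -21 + m$ ($c{\left(T,m \right)} = 7 + \left(-28 + m\right) = -21 + m$)
$t{\left(V \right)} = -2$ ($t{\left(V \right)} = 2 \left(-1\right) = -2$)
$- \frac{25218}{c{\left(-41,8 \right)}} + \frac{\left(-1\right) t{\left(-215 \right)}}{-13641} = - \frac{25218}{-21 + 8} + \frac{\left(-1\right) \left(-2\right)}{-13641} = - \frac{25218}{-13} + 2 \left(- \frac{1}{13641}\right) = \left(-25218\right) \left(- \frac{1}{13}\right) - \frac{2}{13641} = \frac{25218}{13} - \frac{2}{13641} = \frac{343998712}{177333}$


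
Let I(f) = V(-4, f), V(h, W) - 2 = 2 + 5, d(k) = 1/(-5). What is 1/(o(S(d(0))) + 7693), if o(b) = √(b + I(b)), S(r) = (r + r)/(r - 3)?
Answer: 61544/473457919 - 2*√146/473457919 ≈ 0.00012994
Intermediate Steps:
d(k) = -⅕ (d(k) = 1*(-⅕) = -⅕)
V(h, W) = 9 (V(h, W) = 2 + (2 + 5) = 2 + 7 = 9)
S(r) = 2*r/(-3 + r) (S(r) = (2*r)/(-3 + r) = 2*r/(-3 + r))
I(f) = 9
o(b) = √(9 + b) (o(b) = √(b + 9) = √(9 + b))
1/(o(S(d(0))) + 7693) = 1/(√(9 + 2*(-⅕)/(-3 - ⅕)) + 7693) = 1/(√(9 + 2*(-⅕)/(-16/5)) + 7693) = 1/(√(9 + 2*(-⅕)*(-5/16)) + 7693) = 1/(√(9 + ⅛) + 7693) = 1/(√(73/8) + 7693) = 1/(√146/4 + 7693) = 1/(7693 + √146/4)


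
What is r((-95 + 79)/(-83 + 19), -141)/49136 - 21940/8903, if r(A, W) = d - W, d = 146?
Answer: -1075488679/437457808 ≈ -2.4585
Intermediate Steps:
r(A, W) = 146 - W
r((-95 + 79)/(-83 + 19), -141)/49136 - 21940/8903 = (146 - 1*(-141))/49136 - 21940/8903 = (146 + 141)*(1/49136) - 21940*1/8903 = 287*(1/49136) - 21940/8903 = 287/49136 - 21940/8903 = -1075488679/437457808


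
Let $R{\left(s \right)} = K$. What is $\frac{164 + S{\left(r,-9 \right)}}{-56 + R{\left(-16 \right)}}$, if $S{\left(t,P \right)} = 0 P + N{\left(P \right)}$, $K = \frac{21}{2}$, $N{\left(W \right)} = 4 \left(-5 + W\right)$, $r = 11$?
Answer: $- \frac{216}{91} \approx -2.3736$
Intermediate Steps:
$N{\left(W \right)} = -20 + 4 W$
$K = \frac{21}{2}$ ($K = 21 \cdot \frac{1}{2} = \frac{21}{2} \approx 10.5$)
$R{\left(s \right)} = \frac{21}{2}$
$S{\left(t,P \right)} = -20 + 4 P$ ($S{\left(t,P \right)} = 0 P + \left(-20 + 4 P\right) = 0 + \left(-20 + 4 P\right) = -20 + 4 P$)
$\frac{164 + S{\left(r,-9 \right)}}{-56 + R{\left(-16 \right)}} = \frac{164 + \left(-20 + 4 \left(-9\right)\right)}{-56 + \frac{21}{2}} = \frac{164 - 56}{- \frac{91}{2}} = \left(164 - 56\right) \left(- \frac{2}{91}\right) = 108 \left(- \frac{2}{91}\right) = - \frac{216}{91}$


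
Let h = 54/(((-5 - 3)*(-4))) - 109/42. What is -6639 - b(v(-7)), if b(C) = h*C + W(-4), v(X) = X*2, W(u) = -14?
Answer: -159305/24 ≈ -6637.7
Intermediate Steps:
v(X) = 2*X
h = -305/336 (h = 54/((-8*(-4))) - 109*1/42 = 54/32 - 109/42 = 54*(1/32) - 109/42 = 27/16 - 109/42 = -305/336 ≈ -0.90774)
b(C) = -14 - 305*C/336 (b(C) = -305*C/336 - 14 = -14 - 305*C/336)
-6639 - b(v(-7)) = -6639 - (-14 - 305*(-7)/168) = -6639 - (-14 - 305/336*(-14)) = -6639 - (-14 + 305/24) = -6639 - 1*(-31/24) = -6639 + 31/24 = -159305/24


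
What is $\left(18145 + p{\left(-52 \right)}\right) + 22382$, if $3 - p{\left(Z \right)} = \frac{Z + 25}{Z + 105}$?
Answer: $\frac{2148117}{53} \approx 40531.0$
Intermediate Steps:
$p{\left(Z \right)} = 3 - \frac{25 + Z}{105 + Z}$ ($p{\left(Z \right)} = 3 - \frac{Z + 25}{Z + 105} = 3 - \frac{25 + Z}{105 + Z}$)
$\left(18145 + p{\left(-52 \right)}\right) + 22382 = \left(18145 + \frac{2 \left(145 - 52\right)}{105 - 52}\right) + 22382 = \left(18145 + 2 \cdot \frac{1}{53} \cdot 93\right) + 22382 = \left(18145 + \frac{186}{53}\right) + 22382 = \frac{961871}{53} + 22382 = \frac{2148117}{53}$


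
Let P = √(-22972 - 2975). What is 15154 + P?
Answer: 15154 + 93*I*√3 ≈ 15154.0 + 161.08*I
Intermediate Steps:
P = 93*I*√3 (P = √(-25947) = 93*I*√3 ≈ 161.08*I)
15154 + P = 15154 + 93*I*√3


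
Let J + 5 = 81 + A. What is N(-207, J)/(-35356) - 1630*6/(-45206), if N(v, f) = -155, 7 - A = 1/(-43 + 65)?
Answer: 176394305/799151668 ≈ 0.22073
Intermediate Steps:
A = 153/22 (A = 7 - 1/(-43 + 65) = 7 - 1/22 = 153/22 ≈ 6.9545)
J = 1825/22 (J = -5 + (81 + 153/22) = -5 + 1935/22 = 1825/22 ≈ 82.955)
N(-207, J)/(-35356) - 1630*6/(-45206) = -155/(-35356) - 1630*6/(-45206) = -155*(-1/35356) - 9780*(-1/45206) = 155/35356 + 4890/22603 = 176394305/799151668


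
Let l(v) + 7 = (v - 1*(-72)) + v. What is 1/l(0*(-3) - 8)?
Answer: 1/49 ≈ 0.020408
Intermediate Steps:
l(v) = 65 + 2*v (l(v) = -7 + ((v - 1*(-72)) + v) = -7 + ((v + 72) + v) = -7 + ((72 + v) + v) = -7 + (72 + 2*v) = 65 + 2*v)
1/l(0*(-3) - 8) = 1/(65 + 2*(0*(-3) - 8)) = 1/(65 + 2*(0 - 8)) = 1/(65 + 2*(-8)) = 1/(65 - 16) = 1/49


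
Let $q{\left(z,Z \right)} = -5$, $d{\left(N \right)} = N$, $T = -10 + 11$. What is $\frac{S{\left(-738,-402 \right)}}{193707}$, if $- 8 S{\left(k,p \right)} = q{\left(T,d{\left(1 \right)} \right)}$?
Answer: $\frac{5}{1549656} \approx 3.2265 \cdot 10^{-6}$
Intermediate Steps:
$T = 1$
$S{\left(k,p \right)} = \frac{5}{8}$ ($S{\left(k,p \right)} = \left(- \frac{1}{8}\right) \left(-5\right) = \frac{5}{8}$)
$\frac{S{\left(-738,-402 \right)}}{193707} = \frac{5}{8 \cdot 193707} = \frac{5}{8} \cdot \frac{1}{193707} = \frac{5}{1549656}$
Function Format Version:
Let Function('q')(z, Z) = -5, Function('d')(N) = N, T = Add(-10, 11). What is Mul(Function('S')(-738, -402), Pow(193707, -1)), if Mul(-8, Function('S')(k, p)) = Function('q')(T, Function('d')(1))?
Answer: Rational(5, 1549656) ≈ 3.2265e-6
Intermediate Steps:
T = 1
Function('S')(k, p) = Rational(5, 8) (Function('S')(k, p) = Mul(Rational(-1, 8), -5) = Rational(5, 8))
Mul(Function('S')(-738, -402), Pow(193707, -1)) = Mul(Rational(5, 8), Pow(193707, -1)) = Mul(Rational(5, 8), Rational(1, 193707)) = Rational(5, 1549656)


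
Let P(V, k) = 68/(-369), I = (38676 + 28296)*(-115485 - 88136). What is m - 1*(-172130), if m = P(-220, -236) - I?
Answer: 5032081686730/369 ≈ 1.3637e+10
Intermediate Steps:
I = -13636905612 (I = 66972*(-203621) = -13636905612)
P(V, k) = -68/369 (P(V, k) = 68*(-1/369) = -68/369)
m = 5032018170760/369 (m = -68/369 - 1*(-13636905612) = -68/369 + 13636905612 = 5032018170760/369 ≈ 1.3637e+10)
m - 1*(-172130) = 5032018170760/369 - 1*(-172130) = 5032018170760/369 + 172130 = 5032081686730/369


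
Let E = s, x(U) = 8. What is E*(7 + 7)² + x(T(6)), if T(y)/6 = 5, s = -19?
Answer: -3716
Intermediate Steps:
T(y) = 30 (T(y) = 6*5 = 30)
E = -19
E*(7 + 7)² + x(T(6)) = -19*(7 + 7)² + 8 = -19*14² + 8 = -19*196 + 8 = -3724 + 8 = -3716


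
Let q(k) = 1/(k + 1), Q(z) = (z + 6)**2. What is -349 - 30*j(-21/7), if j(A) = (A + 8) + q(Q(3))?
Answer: -20474/41 ≈ -499.37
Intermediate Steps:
Q(z) = (6 + z)**2
q(k) = 1/(1 + k)
j(A) = 657/82 + A (j(A) = (A + 8) + 1/(1 + (6 + 3)**2) = (8 + A) + 1/(1 + 9**2) = (8 + A) + 1/(1 + 81) = (8 + A) + 1/82 = 657/82 + A)
-349 - 30*j(-21/7) = -349 - 30*(657/82 - 21/7) = -349 - 30*(657/82 - 21*1/7) = -349 - 30*(657/82 - 3) = -349 - 30*411/82 = -349 - 6165/41 = -20474/41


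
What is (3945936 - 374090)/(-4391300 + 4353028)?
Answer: -1785923/19136 ≈ -93.328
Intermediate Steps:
(3945936 - 374090)/(-4391300 + 4353028) = 3571846/(-38272) = 3571846*(-1/38272) = -1785923/19136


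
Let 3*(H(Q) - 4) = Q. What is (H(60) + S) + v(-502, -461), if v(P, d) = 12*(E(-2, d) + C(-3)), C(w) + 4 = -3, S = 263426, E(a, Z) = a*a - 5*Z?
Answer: 291074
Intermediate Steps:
E(a, Z) = a² - 5*Z
H(Q) = 4 + Q/3
C(w) = -7 (C(w) = -4 - 3 = -7)
v(P, d) = -36 - 60*d (v(P, d) = 12*(((-2)² - 5*d) - 7) = 12*((4 - 5*d) - 7) = 12*(-3 - 5*d) = -36 - 60*d)
(H(60) + S) + v(-502, -461) = ((4 + (⅓)*60) + 263426) + (-36 - 60*(-461)) = ((4 + 20) + 263426) + (-36 + 27660) = (24 + 263426) + 27624 = 263450 + 27624 = 291074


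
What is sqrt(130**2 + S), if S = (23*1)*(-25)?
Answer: 5*sqrt(653) ≈ 127.77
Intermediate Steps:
S = -575 (S = 23*(-25) = -575)
sqrt(130**2 + S) = sqrt(130**2 - 575) = sqrt(16900 - 575) = sqrt(16325) = 5*sqrt(653)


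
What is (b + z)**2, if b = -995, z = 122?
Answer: 762129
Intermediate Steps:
(b + z)**2 = (-995 + 122)**2 = (-873)**2 = 762129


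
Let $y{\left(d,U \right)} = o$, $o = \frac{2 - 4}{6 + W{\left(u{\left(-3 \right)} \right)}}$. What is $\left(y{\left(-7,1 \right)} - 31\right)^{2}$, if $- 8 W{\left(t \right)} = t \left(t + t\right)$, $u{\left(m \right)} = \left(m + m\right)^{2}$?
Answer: $\frac{24285184}{25281} \approx 960.61$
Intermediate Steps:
$u{\left(m \right)} = 4 m^{2}$ ($u{\left(m \right)} = \left(2 m\right)^{2} = 4 m^{2}$)
$W{\left(t \right)} = - \frac{t^{2}}{4}$ ($W{\left(t \right)} = - \frac{t \left(t + t\right)}{8} = - \frac{t 2 t}{8} = - \frac{2 t^{2}}{8} = - \frac{t^{2}}{4}$)
$o = \frac{1}{159}$ ($o = \frac{2 - 4}{6 - \frac{\left(4 \left(-3\right)^{2}\right)^{2}}{4}} = - \frac{2}{6 - \frac{\left(4 \cdot 9\right)^{2}}{4}} = - \frac{2}{6 - \frac{36^{2}}{4}} = - \frac{2}{6 - 324} = - \frac{2}{-318} = \left(-2\right) \left(- \frac{1}{318}\right) = \frac{1}{159} \approx 0.0062893$)
$y{\left(d,U \right)} = \frac{1}{159}$
$\left(y{\left(-7,1 \right)} - 31\right)^{2} = \left(\frac{1}{159} - 31\right)^{2} = \left(- \frac{4928}{159}\right)^{2} = \frac{24285184}{25281}$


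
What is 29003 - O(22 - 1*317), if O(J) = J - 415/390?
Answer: 2285327/78 ≈ 29299.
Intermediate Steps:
O(J) = -83/78 + J (O(J) = J - 415*1/390 = J - 83/78 = -83/78 + J)
29003 - O(22 - 1*317) = 29003 - (-83/78 + (22 - 1*317)) = 29003 - (-83/78 + (22 - 317)) = 29003 - (-83/78 - 295) = 29003 - 1*(-23093/78) = 29003 + 23093/78 = 2285327/78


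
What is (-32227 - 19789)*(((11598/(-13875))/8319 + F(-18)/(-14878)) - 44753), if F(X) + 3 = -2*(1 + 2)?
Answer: 666279606731136319784/286218314625 ≈ 2.3279e+9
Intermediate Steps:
F(X) = -9 (F(X) = -3 - 2*(1 + 2) = -3 - 2*3 = -3 - 6 = -9)
(-32227 - 19789)*(((11598/(-13875))/8319 + F(-18)/(-14878)) - 44753) = (-32227 - 19789)*(((11598/(-13875))/8319 - 9/(-14878)) - 44753) = -52016*(((11598*(-1/13875))*(1/8319) - 9*(-1/14878)) - 44753) = -52016*((-3866/4625*1/8319 + 9/14878) - 44753) = -52016*((-3866/38475375 + 9/14878) - 44753) = -52016*(288760027/572436629250 - 44753) = -52016*(-25618256180065223/572436629250) = 666279606731136319784/286218314625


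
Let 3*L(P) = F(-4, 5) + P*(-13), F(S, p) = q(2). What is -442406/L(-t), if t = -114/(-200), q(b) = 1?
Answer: -132721800/841 ≈ -1.5781e+5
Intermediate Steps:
F(S, p) = 1
t = 57/100 (t = -114*(-1/200) = 57/100 ≈ 0.57000)
L(P) = ⅓ - 13*P/3 (L(P) = (1 + P*(-13))/3 = (1 - 13*P)/3 = ⅓ - 13*P/3)
-442406/L(-t) = -442406/(⅓ - (-13)*57/(3*100)) = -442406/(⅓ - 13/3*(-57/100)) = -442406/(⅓ + 247/100) = -442406/841/300 = -442406*300/841 = -132721800/841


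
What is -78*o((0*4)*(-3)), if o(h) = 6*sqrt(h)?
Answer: 0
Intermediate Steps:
-78*o((0*4)*(-3)) = -468*sqrt((0*4)*(-3)) = -468*sqrt(0*(-3)) = -468*sqrt(0) = -468*0 = -78*0 = 0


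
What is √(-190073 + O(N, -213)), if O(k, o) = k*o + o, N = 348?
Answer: I*√264410 ≈ 514.21*I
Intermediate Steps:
O(k, o) = o + k*o
√(-190073 + O(N, -213)) = √(-190073 - 213*(1 + 348)) = √(-190073 - 213*349) = √(-190073 - 74337) = √(-264410) = I*√264410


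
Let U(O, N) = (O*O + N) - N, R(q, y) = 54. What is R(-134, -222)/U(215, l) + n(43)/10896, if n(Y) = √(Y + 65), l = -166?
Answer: 54/46225 + √3/1816 ≈ 0.0021220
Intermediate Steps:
n(Y) = √(65 + Y)
U(O, N) = O² (U(O, N) = (O² + N) - N = (N + O²) - N = O²)
R(-134, -222)/U(215, l) + n(43)/10896 = 54/(215²) + √(65 + 43)/10896 = 54/46225 + √108*(1/10896) = 54*(1/46225) + (6*√3)*(1/10896) = 54/46225 + √3/1816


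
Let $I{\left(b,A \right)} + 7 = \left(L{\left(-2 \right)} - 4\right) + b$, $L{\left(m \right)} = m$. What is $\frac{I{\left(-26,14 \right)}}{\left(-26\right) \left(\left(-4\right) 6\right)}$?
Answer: $- \frac{1}{16} \approx -0.0625$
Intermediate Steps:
$I{\left(b,A \right)} = -13 + b$ ($I{\left(b,A \right)} = -7 + \left(\left(-2 - 4\right) + b\right) = -7 + \left(-6 + b\right) = -13 + b$)
$\frac{I{\left(-26,14 \right)}}{\left(-26\right) \left(\left(-4\right) 6\right)} = \frac{-13 - 26}{\left(-26\right) \left(\left(-4\right) 6\right)} = - \frac{39}{\left(-26\right) \left(-24\right)} = - \frac{39}{624} = \left(-39\right) \frac{1}{624} = - \frac{1}{16}$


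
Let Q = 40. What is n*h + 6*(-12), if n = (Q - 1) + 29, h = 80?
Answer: 5368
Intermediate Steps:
n = 68 (n = (40 - 1) + 29 = 39 + 29 = 68)
n*h + 6*(-12) = 68*80 + 6*(-12) = 5440 - 72 = 5368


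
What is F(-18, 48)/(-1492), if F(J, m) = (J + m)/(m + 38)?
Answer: -15/64156 ≈ -0.00023381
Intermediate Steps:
F(J, m) = (J + m)/(38 + m)
F(-18, 48)/(-1492) = ((-18 + 48)/(38 + 48))/(-1492) = (30/86)*(-1/1492) = ((1/86)*30)*(-1/1492) = (15/43)*(-1/1492) = -15/64156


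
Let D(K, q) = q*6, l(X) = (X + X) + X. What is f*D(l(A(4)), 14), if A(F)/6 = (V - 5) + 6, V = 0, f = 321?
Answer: 26964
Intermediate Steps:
A(F) = 6 (A(F) = 6*((0 - 5) + 6) = 6*(-5 + 6) = 6*1 = 6)
l(X) = 3*X (l(X) = 2*X + X = 3*X)
D(K, q) = 6*q
f*D(l(A(4)), 14) = 321*(6*14) = 321*84 = 26964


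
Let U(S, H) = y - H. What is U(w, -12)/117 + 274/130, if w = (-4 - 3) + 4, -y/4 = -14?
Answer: 121/45 ≈ 2.6889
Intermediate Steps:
y = 56 (y = -4*(-14) = 56)
w = -3 (w = -7 + 4 = -3)
U(S, H) = 56 - H
U(w, -12)/117 + 274/130 = (56 - 1*(-12))/117 + 274/130 = (56 + 12)*(1/117) + 274*(1/130) = 68*(1/117) + 137/65 = 68/117 + 137/65 = 121/45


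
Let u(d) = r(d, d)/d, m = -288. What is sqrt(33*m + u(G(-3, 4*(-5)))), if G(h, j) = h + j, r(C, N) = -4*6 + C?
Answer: I*sqrt(5026535)/23 ≈ 97.478*I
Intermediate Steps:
r(C, N) = -24 + C
u(d) = (-24 + d)/d
sqrt(33*m + u(G(-3, 4*(-5)))) = sqrt(33*(-288) + (-24 + (-3 + 4*(-5)))/(-3 + 4*(-5))) = sqrt(-9504 + (-24 + (-3 - 20))/(-3 - 20)) = sqrt(-9504 + (-24 - 23)/(-23)) = sqrt(-9504 - 1/23*(-47)) = sqrt(-9504 + 47/23) = sqrt(-218545/23) = I*sqrt(5026535)/23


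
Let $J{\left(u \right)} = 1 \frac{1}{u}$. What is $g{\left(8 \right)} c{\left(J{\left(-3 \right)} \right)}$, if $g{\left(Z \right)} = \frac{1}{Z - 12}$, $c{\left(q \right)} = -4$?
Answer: $1$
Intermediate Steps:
$J{\left(u \right)} = \frac{1}{u}$
$g{\left(Z \right)} = \frac{1}{-12 + Z}$
$g{\left(8 \right)} c{\left(J{\left(-3 \right)} \right)} = \frac{1}{-12 + 8} \left(-4\right) = \frac{1}{-4} \left(-4\right) = \left(- \frac{1}{4}\right) \left(-4\right) = 1$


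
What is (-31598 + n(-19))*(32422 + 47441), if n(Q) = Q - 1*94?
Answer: -2532535593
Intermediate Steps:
n(Q) = -94 + Q (n(Q) = Q - 94 = -94 + Q)
(-31598 + n(-19))*(32422 + 47441) = (-31598 + (-94 - 19))*(32422 + 47441) = (-31598 - 113)*79863 = -31711*79863 = -2532535593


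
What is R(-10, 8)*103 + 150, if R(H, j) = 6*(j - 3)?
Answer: 3240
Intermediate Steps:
R(H, j) = -18 + 6*j (R(H, j) = 6*(-3 + j) = -18 + 6*j)
R(-10, 8)*103 + 150 = (-18 + 6*8)*103 + 150 = (-18 + 48)*103 + 150 = 30*103 + 150 = 3090 + 150 = 3240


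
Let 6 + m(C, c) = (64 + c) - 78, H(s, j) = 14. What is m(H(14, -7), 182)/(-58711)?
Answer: -162/58711 ≈ -0.0027593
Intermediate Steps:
m(C, c) = -20 + c (m(C, c) = -6 + ((64 + c) - 78) = -6 + (-14 + c) = -20 + c)
m(H(14, -7), 182)/(-58711) = (-20 + 182)/(-58711) = 162*(-1/58711) = -162/58711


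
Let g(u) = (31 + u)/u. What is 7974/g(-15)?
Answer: -59805/8 ≈ -7475.6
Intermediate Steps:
g(u) = (31 + u)/u
7974/g(-15) = 7974/(((31 - 15)/(-15))) = 7974/((-1/15*16)) = 7974/(-16/15) = 7974*(-15/16) = -59805/8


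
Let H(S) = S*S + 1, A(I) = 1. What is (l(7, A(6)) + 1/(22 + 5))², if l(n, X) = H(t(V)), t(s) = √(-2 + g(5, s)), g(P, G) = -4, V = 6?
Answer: 17956/729 ≈ 24.631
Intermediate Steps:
t(s) = I*√6 (t(s) = √(-2 - 4) = √(-6) = I*√6)
H(S) = 1 + S² (H(S) = S² + 1 = 1 + S²)
l(n, X) = -5 (l(n, X) = 1 + (I*√6)² = 1 - 6 = -5)
(l(7, A(6)) + 1/(22 + 5))² = (-5 + 1/(22 + 5))² = (-5 + 1/27)² = (-134/27)² = 17956/729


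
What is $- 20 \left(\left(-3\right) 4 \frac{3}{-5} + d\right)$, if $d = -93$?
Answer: $1716$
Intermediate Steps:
$- 20 \left(\left(-3\right) 4 \frac{3}{-5} + d\right) = - 20 \left(\left(-3\right) 4 \frac{3}{-5} - 93\right) = - 20 \left(- 12 \cdot 3 \left(- \frac{1}{5}\right) - 93\right) = - 20 \left(\left(-12\right) \left(- \frac{3}{5}\right) - 93\right) = - 20 \left(\frac{36}{5} - 93\right) = \left(-20\right) \left(- \frac{429}{5}\right) = 1716$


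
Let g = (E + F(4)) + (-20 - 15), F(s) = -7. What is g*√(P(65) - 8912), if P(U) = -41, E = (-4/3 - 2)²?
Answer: -278*I*√8953/9 ≈ -2922.7*I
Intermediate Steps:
E = 100/9 (E = (-4*⅓ - 2)² = (-4/3 - 2)² = (-10/3)² = 100/9 ≈ 11.111)
g = -278/9 (g = (100/9 - 7) + (-20 - 15) = 37/9 - 35 = -278/9 ≈ -30.889)
g*√(P(65) - 8912) = -278*√(-41 - 8912)/9 = -278*I*√8953/9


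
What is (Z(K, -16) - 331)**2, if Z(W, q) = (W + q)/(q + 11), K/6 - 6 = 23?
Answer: 3286969/25 ≈ 1.3148e+5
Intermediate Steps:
K = 174 (K = 36 + 6*23 = 36 + 138 = 174)
Z(W, q) = (W + q)/(11 + q)
(Z(K, -16) - 331)**2 = ((174 - 16)/(11 - 16) - 331)**2 = (158/(-5) - 331)**2 = (-1/5*158 - 331)**2 = (-158/5 - 331)**2 = (-1813/5)**2 = 3286969/25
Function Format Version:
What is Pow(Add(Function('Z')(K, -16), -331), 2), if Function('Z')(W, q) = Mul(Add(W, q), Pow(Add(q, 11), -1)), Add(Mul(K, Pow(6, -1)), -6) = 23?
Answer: Rational(3286969, 25) ≈ 1.3148e+5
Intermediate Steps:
K = 174 (K = Add(36, Mul(6, 23)) = Add(36, 138) = 174)
Function('Z')(W, q) = Mul(Pow(Add(11, q), -1), Add(W, q)) (Function('Z')(W, q) = Mul(Add(W, q), Pow(Add(11, q), -1)) = Mul(Pow(Add(11, q), -1), Add(W, q)))
Pow(Add(Function('Z')(K, -16), -331), 2) = Pow(Add(Mul(Pow(Add(11, -16), -1), Add(174, -16)), -331), 2) = Pow(Add(Mul(Pow(-5, -1), 158), -331), 2) = Pow(Add(Mul(Rational(-1, 5), 158), -331), 2) = Pow(Add(Rational(-158, 5), -331), 2) = Pow(Rational(-1813, 5), 2) = Rational(3286969, 25)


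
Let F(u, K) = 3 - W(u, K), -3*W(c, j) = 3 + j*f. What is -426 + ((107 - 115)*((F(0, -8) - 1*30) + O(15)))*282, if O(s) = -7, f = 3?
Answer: 92070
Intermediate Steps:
W(c, j) = -1 - j (W(c, j) = -(3 + j*3)/3 = -(3 + 3*j)/3 = -1 - j)
F(u, K) = 4 + K (F(u, K) = 3 - (-1 - K) = 3 + (1 + K) = 4 + K)
-426 + ((107 - 115)*((F(0, -8) - 1*30) + O(15)))*282 = -426 + ((107 - 115)*(((4 - 8) - 1*30) - 7))*282 = -426 - 8*((-4 - 30) - 7)*282 = -426 - 8*(-34 - 7)*282 = -426 - 8*(-41)*282 = -426 + 328*282 = -426 + 92496 = 92070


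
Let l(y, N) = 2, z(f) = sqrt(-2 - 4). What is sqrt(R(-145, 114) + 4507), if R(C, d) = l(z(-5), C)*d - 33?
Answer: sqrt(4702) ≈ 68.571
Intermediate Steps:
z(f) = I*sqrt(6) (z(f) = sqrt(-6) = I*sqrt(6))
R(C, d) = -33 + 2*d (R(C, d) = 2*d - 33 = -33 + 2*d)
sqrt(R(-145, 114) + 4507) = sqrt((-33 + 2*114) + 4507) = sqrt((-33 + 228) + 4507) = sqrt(195 + 4507) = sqrt(4702)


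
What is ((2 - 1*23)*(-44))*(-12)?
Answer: -11088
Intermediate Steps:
((2 - 1*23)*(-44))*(-12) = ((2 - 23)*(-44))*(-12) = -21*(-44)*(-12) = 924*(-12) = -11088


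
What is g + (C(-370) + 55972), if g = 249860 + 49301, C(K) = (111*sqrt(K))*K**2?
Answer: 355133 + 15195900*I*sqrt(370) ≈ 3.5513e+5 + 2.923e+8*I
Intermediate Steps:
C(K) = 111*K**(5/2)
g = 299161
g + (C(-370) + 55972) = 299161 + (111*(-370)**(5/2) + 55972) = 299161 + (111*(136900*I*sqrt(370)) + 55972) = 299161 + (15195900*I*sqrt(370) + 55972) = 299161 + (55972 + 15195900*I*sqrt(370)) = 355133 + 15195900*I*sqrt(370)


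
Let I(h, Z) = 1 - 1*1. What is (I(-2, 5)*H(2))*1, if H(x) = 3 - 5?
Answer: 0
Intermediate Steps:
I(h, Z) = 0 (I(h, Z) = 1 - 1 = 0)
H(x) = -2
(I(-2, 5)*H(2))*1 = (0*(-2))*1 = 0*1 = 0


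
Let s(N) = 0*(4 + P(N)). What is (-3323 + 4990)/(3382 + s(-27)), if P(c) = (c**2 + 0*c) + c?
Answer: 1667/3382 ≈ 0.49290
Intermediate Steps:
P(c) = c + c**2 (P(c) = (c**2 + 0) + c = c**2 + c = c + c**2)
s(N) = 0 (s(N) = 0*(4 + N*(1 + N)) = 0)
(-3323 + 4990)/(3382 + s(-27)) = (-3323 + 4990)/(3382 + 0) = 1667/3382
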